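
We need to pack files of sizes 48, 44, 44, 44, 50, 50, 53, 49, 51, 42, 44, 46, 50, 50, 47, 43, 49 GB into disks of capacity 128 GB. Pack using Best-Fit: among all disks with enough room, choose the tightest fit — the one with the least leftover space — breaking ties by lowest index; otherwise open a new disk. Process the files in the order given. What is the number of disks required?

9

Put 48 GB in disk 1; 80 GB remain.
Put 44 GB in disk 1; 36 GB remain.
Put 44 GB in disk 2; 84 GB remain.
Put 44 GB in disk 2; 40 GB remain.
Put 50 GB in disk 3; 78 GB remain.
Put 50 GB in disk 3; 28 GB remain.
Put 53 GB in disk 4; 75 GB remain.
Put 49 GB in disk 4; 26 GB remain.
Put 51 GB in disk 5; 77 GB remain.
Put 42 GB in disk 5; 35 GB remain.
Put 44 GB in disk 6; 84 GB remain.
Put 46 GB in disk 6; 38 GB remain.
Put 50 GB in disk 7; 78 GB remain.
Put 50 GB in disk 7; 28 GB remain.
Put 47 GB in disk 8; 81 GB remain.
Put 43 GB in disk 8; 38 GB remain.
Put 49 GB in disk 9; 79 GB remain.
Final disks: [48,44] [44,44] [50,50] [53,49] [51,42] [44,46] [50,50] [47,43] [49].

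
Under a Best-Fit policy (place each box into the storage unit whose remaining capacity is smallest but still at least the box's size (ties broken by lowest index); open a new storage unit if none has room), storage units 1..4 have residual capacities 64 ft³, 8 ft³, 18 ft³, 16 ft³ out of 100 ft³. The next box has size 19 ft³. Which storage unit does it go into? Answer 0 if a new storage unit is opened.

1

Storage units with room: storage unit 1 (64 ft³).
Tightest fit is storage unit 1 with 64 ft³ free.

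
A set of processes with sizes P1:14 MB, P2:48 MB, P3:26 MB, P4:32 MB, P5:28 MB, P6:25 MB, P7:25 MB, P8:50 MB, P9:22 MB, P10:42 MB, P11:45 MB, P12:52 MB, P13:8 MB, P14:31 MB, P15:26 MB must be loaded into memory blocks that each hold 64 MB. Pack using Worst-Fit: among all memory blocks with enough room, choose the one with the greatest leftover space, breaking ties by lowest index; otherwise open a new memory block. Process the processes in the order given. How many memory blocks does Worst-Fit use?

memory block 1: place P1 (14 MB), 50 MB left
memory block 1: place P2 (48 MB), 2 MB left
memory block 2: place P3 (26 MB), 38 MB left
memory block 2: place P4 (32 MB), 6 MB left
memory block 3: place P5 (28 MB), 36 MB left
memory block 3: place P6 (25 MB), 11 MB left
memory block 4: place P7 (25 MB), 39 MB left
memory block 5: place P8 (50 MB), 14 MB left
memory block 4: place P9 (22 MB), 17 MB left
memory block 6: place P10 (42 MB), 22 MB left
memory block 7: place P11 (45 MB), 19 MB left
memory block 8: place P12 (52 MB), 12 MB left
memory block 6: place P13 (8 MB), 14 MB left
memory block 9: place P14 (31 MB), 33 MB left
memory block 9: place P15 (26 MB), 7 MB left
Final memory blocks: [14,48] [26,32] [28,25] [25,22] [50] [42,8] [45] [52] [31,26].

9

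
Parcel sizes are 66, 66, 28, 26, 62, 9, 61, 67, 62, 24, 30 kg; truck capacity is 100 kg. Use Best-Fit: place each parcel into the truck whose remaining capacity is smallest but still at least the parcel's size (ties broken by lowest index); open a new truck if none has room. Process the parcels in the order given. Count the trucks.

6 trucks

66 kg → truck 1 (remaining 34 kg)
66 kg → truck 2 (remaining 34 kg)
28 kg → truck 1 (remaining 6 kg)
26 kg → truck 2 (remaining 8 kg)
62 kg → truck 3 (remaining 38 kg)
9 kg → truck 3 (remaining 29 kg)
61 kg → truck 4 (remaining 39 kg)
67 kg → truck 5 (remaining 33 kg)
62 kg → truck 6 (remaining 38 kg)
24 kg → truck 3 (remaining 5 kg)
30 kg → truck 5 (remaining 3 kg)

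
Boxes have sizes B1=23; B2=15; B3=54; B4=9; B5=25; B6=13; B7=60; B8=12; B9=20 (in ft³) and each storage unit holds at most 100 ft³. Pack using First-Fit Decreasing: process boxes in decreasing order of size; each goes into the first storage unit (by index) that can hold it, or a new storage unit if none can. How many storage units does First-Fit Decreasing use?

3

Sorted descending: 60, 54, 25, 23, 20, 15, 13, 12, 9.
storage unit 1: place 60 ft³, 40 ft³ left
storage unit 2: place 54 ft³, 46 ft³ left
storage unit 1: place 25 ft³, 15 ft³ left
storage unit 2: place 23 ft³, 23 ft³ left
storage unit 2: place 20 ft³, 3 ft³ left
storage unit 1: place 15 ft³, 0 ft³ left
storage unit 3: place 13 ft³, 87 ft³ left
storage unit 3: place 12 ft³, 75 ft³ left
storage unit 3: place 9 ft³, 66 ft³ left
Final storage units: [60,25,15] [54,23,20] [13,12,9].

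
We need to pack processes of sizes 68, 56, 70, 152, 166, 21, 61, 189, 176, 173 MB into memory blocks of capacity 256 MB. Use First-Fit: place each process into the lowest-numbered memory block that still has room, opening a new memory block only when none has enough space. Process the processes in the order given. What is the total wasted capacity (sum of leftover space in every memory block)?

404

68 MB → memory block 1 (remaining 188 MB)
56 MB → memory block 1 (remaining 132 MB)
70 MB → memory block 1 (remaining 62 MB)
152 MB → memory block 2 (remaining 104 MB)
166 MB → memory block 3 (remaining 90 MB)
21 MB → memory block 1 (remaining 41 MB)
61 MB → memory block 2 (remaining 43 MB)
189 MB → memory block 4 (remaining 67 MB)
176 MB → memory block 5 (remaining 80 MB)
173 MB → memory block 6 (remaining 83 MB)
6 memory blocks × 256 MB = 1536 MB; used 1132 MB; unused 404 MB.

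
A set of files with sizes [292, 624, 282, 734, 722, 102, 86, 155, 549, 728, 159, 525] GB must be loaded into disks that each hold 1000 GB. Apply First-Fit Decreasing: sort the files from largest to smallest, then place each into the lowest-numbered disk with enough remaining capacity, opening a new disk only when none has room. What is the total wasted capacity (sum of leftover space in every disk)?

1042

Sorted descending: 734, 728, 722, 624, 549, 525, 292, 282, 159, 155, 102, 86.
734 GB → disk 1 (remaining 266 GB)
728 GB → disk 2 (remaining 272 GB)
722 GB → disk 3 (remaining 278 GB)
624 GB → disk 4 (remaining 376 GB)
549 GB → disk 5 (remaining 451 GB)
525 GB → disk 6 (remaining 475 GB)
292 GB → disk 4 (remaining 84 GB)
282 GB → disk 5 (remaining 169 GB)
159 GB → disk 1 (remaining 107 GB)
155 GB → disk 2 (remaining 117 GB)
102 GB → disk 1 (remaining 5 GB)
86 GB → disk 2 (remaining 31 GB)
6 disks × 1000 GB = 6000 GB; used 4958 GB; unused 1042 GB.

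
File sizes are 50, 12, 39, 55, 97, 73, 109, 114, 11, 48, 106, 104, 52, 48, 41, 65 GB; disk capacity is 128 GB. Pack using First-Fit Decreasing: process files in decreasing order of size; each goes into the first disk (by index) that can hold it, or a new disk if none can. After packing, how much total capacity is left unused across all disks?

Sorted descending: 114, 109, 106, 104, 97, 73, 65, 55, 52, 50, 48, 48, 41, 39, 12, 11.
114 GB → disk 1 (remaining 14 GB)
109 GB → disk 2 (remaining 19 GB)
106 GB → disk 3 (remaining 22 GB)
104 GB → disk 4 (remaining 24 GB)
97 GB → disk 5 (remaining 31 GB)
73 GB → disk 6 (remaining 55 GB)
65 GB → disk 7 (remaining 63 GB)
55 GB → disk 6 (remaining 0 GB)
52 GB → disk 7 (remaining 11 GB)
50 GB → disk 8 (remaining 78 GB)
48 GB → disk 8 (remaining 30 GB)
48 GB → disk 9 (remaining 80 GB)
41 GB → disk 9 (remaining 39 GB)
39 GB → disk 9 (remaining 0 GB)
12 GB → disk 1 (remaining 2 GB)
11 GB → disk 2 (remaining 8 GB)
9 disks × 128 GB = 1152 GB; used 1024 GB; unused 128 GB.

128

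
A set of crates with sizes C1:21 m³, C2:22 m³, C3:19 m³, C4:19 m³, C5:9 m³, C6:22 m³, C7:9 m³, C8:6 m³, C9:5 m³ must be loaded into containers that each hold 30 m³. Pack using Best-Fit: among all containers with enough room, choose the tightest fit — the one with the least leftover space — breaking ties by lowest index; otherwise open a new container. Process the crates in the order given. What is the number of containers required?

C1 (21 m³) → container 1 (remaining 9 m³)
C2 (22 m³) → container 2 (remaining 8 m³)
C3 (19 m³) → container 3 (remaining 11 m³)
C4 (19 m³) → container 4 (remaining 11 m³)
C5 (9 m³) → container 1 (remaining 0 m³)
C6 (22 m³) → container 5 (remaining 8 m³)
C7 (9 m³) → container 3 (remaining 2 m³)
C8 (6 m³) → container 2 (remaining 2 m³)
C9 (5 m³) → container 5 (remaining 3 m³)

5 containers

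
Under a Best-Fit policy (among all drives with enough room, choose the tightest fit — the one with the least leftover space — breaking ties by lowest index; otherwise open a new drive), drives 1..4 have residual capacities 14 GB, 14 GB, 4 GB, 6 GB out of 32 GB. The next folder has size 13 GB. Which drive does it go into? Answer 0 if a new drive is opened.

Drives with room: drive 1 (14 GB), drive 2 (14 GB).
Tightest fit is drive 1 with 14 GB free.

1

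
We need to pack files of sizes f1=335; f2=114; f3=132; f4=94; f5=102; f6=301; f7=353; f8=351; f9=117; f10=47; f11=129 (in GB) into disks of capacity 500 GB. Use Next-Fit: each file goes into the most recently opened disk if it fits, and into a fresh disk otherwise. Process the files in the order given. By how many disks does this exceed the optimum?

Next-Fit: [335,114] [132,94,102] [301] [353] [351,117] [47,129] → 6 disks.
Total size 2075 GB; any packing needs at least ⌈2075/500⌉ = 5 disks.
An optimal packing achieves that bound: [353,132] [351,129] [335,117,47] [301,114] [102,94] → 5 disks.
Excess: 6 − 5 = 1.

1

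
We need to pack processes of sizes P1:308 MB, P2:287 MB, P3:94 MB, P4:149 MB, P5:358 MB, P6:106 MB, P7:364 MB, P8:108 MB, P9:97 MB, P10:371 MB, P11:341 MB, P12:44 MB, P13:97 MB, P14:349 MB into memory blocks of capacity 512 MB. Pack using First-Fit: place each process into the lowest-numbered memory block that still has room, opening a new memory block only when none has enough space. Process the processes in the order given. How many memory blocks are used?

7 memory blocks

memory block 1: place P1 (308 MB), 204 MB left
memory block 2: place P2 (287 MB), 225 MB left
memory block 1: place P3 (94 MB), 110 MB left
memory block 2: place P4 (149 MB), 76 MB left
memory block 3: place P5 (358 MB), 154 MB left
memory block 1: place P6 (106 MB), 4 MB left
memory block 4: place P7 (364 MB), 148 MB left
memory block 3: place P8 (108 MB), 46 MB left
memory block 4: place P9 (97 MB), 51 MB left
memory block 5: place P10 (371 MB), 141 MB left
memory block 6: place P11 (341 MB), 171 MB left
memory block 2: place P12 (44 MB), 32 MB left
memory block 5: place P13 (97 MB), 44 MB left
memory block 7: place P14 (349 MB), 163 MB left
Final memory blocks: [308,94,106] [287,149,44] [358,108] [364,97] [371,97] [341] [349].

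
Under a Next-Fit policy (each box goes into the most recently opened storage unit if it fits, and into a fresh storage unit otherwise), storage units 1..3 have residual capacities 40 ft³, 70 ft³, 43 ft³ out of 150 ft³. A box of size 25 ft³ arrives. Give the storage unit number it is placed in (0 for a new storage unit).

3

Next-Fit only looks at storage unit 3, which has 43 ft³ free.
25 ft³ fits there.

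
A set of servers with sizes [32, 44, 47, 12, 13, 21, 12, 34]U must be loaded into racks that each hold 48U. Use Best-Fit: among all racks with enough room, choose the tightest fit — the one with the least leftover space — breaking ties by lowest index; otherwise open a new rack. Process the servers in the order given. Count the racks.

5

rack 1: place 32U, 16U left
rack 2: place 44U, 4U left
rack 3: place 47U, 1U left
rack 1: place 12U, 4U left
rack 4: place 13U, 35U left
rack 4: place 21U, 14U left
rack 4: place 12U, 2U left
rack 5: place 34U, 14U left
Final racks: [32,12] [44] [47] [13,21,12] [34].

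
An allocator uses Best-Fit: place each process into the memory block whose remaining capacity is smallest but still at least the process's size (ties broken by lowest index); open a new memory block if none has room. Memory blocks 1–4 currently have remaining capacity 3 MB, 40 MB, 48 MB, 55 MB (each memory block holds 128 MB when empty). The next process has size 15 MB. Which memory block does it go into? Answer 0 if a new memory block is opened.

2

Memory blocks with room: memory block 2 (40 MB), memory block 3 (48 MB), memory block 4 (55 MB).
Tightest fit is memory block 2 with 40 MB free.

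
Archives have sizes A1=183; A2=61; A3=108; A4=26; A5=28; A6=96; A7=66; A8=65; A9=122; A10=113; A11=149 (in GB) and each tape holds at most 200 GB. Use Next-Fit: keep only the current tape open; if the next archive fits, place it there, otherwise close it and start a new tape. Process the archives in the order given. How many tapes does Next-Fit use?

tape 1: place A1 (183 GB), 17 GB left
tape 2: place A2 (61 GB), 139 GB left
tape 2: place A3 (108 GB), 31 GB left
tape 2: place A4 (26 GB), 5 GB left
tape 3: place A5 (28 GB), 172 GB left
tape 3: place A6 (96 GB), 76 GB left
tape 3: place A7 (66 GB), 10 GB left
tape 4: place A8 (65 GB), 135 GB left
tape 4: place A9 (122 GB), 13 GB left
tape 5: place A10 (113 GB), 87 GB left
tape 6: place A11 (149 GB), 51 GB left
Final tapes: [183] [61,108,26] [28,96,66] [65,122] [113] [149].

6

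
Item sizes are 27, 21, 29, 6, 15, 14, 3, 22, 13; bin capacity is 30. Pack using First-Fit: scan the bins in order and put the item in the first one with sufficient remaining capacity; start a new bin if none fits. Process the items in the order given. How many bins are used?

bin 1: place 27, 3 left
bin 2: place 21, 9 left
bin 3: place 29, 1 left
bin 2: place 6, 3 left
bin 4: place 15, 15 left
bin 4: place 14, 1 left
bin 1: place 3, 0 left
bin 5: place 22, 8 left
bin 6: place 13, 17 left
Final bins: [27,3] [21,6] [29] [15,14] [22] [13].

6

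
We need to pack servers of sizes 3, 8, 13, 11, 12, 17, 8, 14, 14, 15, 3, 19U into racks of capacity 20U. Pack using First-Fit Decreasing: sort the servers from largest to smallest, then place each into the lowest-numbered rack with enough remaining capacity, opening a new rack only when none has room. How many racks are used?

Sorted descending: 19, 17, 15, 14, 14, 13, 12, 11, 8, 8, 3, 3.
rack 1: place 19U, 1U left
rack 2: place 17U, 3U left
rack 3: place 15U, 5U left
rack 4: place 14U, 6U left
rack 5: place 14U, 6U left
rack 6: place 13U, 7U left
rack 7: place 12U, 8U left
rack 8: place 11U, 9U left
rack 7: place 8U, 0U left
rack 8: place 8U, 1U left
rack 2: place 3U, 0U left
rack 3: place 3U, 2U left
Final racks: [19] [17,3] [15,3] [14] [14] [13] [12,8] [11,8].

8 racks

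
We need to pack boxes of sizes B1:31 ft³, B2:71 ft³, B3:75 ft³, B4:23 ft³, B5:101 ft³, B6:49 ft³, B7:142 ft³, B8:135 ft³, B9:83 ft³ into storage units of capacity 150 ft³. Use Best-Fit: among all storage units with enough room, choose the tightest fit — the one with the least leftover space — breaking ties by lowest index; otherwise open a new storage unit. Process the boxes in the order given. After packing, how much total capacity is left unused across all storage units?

storage unit 1: place B1 (31 ft³), 119 ft³ left
storage unit 1: place B2 (71 ft³), 48 ft³ left
storage unit 2: place B3 (75 ft³), 75 ft³ left
storage unit 1: place B4 (23 ft³), 25 ft³ left
storage unit 3: place B5 (101 ft³), 49 ft³ left
storage unit 3: place B6 (49 ft³), 0 ft³ left
storage unit 4: place B7 (142 ft³), 8 ft³ left
storage unit 5: place B8 (135 ft³), 15 ft³ left
storage unit 6: place B9 (83 ft³), 67 ft³ left
6 storage units × 150 ft³ = 900 ft³; used 710 ft³; unused 190 ft³.

190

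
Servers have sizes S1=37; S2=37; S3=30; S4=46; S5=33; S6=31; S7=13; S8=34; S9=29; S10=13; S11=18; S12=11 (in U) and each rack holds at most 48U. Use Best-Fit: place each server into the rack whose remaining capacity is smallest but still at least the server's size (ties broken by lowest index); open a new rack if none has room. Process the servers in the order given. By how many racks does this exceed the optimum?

Best-Fit: [37,11] [37] [30,18] [46] [33,13] [31] [34,13] [29] → 8 racks.
8 servers exceed 24U (half the capacity), and no two of those can share a rack, so at least 8 racks are needed.
So 8 is already optimal.

0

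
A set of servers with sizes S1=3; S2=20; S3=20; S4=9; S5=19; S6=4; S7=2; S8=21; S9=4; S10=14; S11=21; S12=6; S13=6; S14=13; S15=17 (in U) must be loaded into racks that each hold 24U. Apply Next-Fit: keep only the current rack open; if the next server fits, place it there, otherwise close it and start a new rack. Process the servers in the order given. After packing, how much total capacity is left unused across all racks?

S1 (3U) → rack 1 (remaining 21U)
S2 (20U) → rack 1 (remaining 1U)
S3 (20U) → rack 2 (remaining 4U)
S4 (9U) → rack 3 (remaining 15U)
S5 (19U) → rack 4 (remaining 5U)
S6 (4U) → rack 4 (remaining 1U)
S7 (2U) → rack 5 (remaining 22U)
S8 (21U) → rack 5 (remaining 1U)
S9 (4U) → rack 6 (remaining 20U)
S10 (14U) → rack 6 (remaining 6U)
S11 (21U) → rack 7 (remaining 3U)
S12 (6U) → rack 8 (remaining 18U)
S13 (6U) → rack 8 (remaining 12U)
S14 (13U) → rack 9 (remaining 11U)
S15 (17U) → rack 10 (remaining 7U)
10 racks × 24U = 240U; used 179U; unused 61U.

61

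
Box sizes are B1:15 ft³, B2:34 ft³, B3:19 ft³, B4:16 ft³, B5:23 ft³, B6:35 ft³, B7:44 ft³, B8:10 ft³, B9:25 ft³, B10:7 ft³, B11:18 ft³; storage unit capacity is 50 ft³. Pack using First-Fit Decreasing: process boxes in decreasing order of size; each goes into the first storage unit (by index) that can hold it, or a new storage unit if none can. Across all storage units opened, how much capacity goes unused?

Sorted descending: 44, 35, 34, 25, 23, 19, 18, 16, 15, 10, 7.
Put 44 ft³ in storage unit 1; 6 ft³ remain.
Put 35 ft³ in storage unit 2; 15 ft³ remain.
Put 34 ft³ in storage unit 3; 16 ft³ remain.
Put 25 ft³ in storage unit 4; 25 ft³ remain.
Put 23 ft³ in storage unit 4; 2 ft³ remain.
Put 19 ft³ in storage unit 5; 31 ft³ remain.
Put 18 ft³ in storage unit 5; 13 ft³ remain.
Put 16 ft³ in storage unit 3; 0 ft³ remain.
Put 15 ft³ in storage unit 2; 0 ft³ remain.
Put 10 ft³ in storage unit 5; 3 ft³ remain.
Put 7 ft³ in storage unit 6; 43 ft³ remain.
6 storage units × 50 ft³ = 300 ft³; used 246 ft³; unused 54 ft³.

54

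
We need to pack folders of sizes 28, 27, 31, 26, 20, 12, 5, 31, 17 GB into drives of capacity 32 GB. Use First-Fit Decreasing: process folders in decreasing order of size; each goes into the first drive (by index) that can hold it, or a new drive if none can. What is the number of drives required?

7

Sorted descending: 31, 31, 28, 27, 26, 20, 17, 12, 5.
drive 1: place 31 GB, 1 GB left
drive 2: place 31 GB, 1 GB left
drive 3: place 28 GB, 4 GB left
drive 4: place 27 GB, 5 GB left
drive 5: place 26 GB, 6 GB left
drive 6: place 20 GB, 12 GB left
drive 7: place 17 GB, 15 GB left
drive 6: place 12 GB, 0 GB left
drive 4: place 5 GB, 0 GB left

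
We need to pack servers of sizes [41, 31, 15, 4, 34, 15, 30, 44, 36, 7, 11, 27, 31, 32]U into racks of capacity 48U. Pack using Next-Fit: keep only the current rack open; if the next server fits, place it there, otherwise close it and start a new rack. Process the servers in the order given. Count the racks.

9

rack 1: place 41U, 7U left
rack 2: place 31U, 17U left
rack 2: place 15U, 2U left
rack 3: place 4U, 44U left
rack 3: place 34U, 10U left
rack 4: place 15U, 33U left
rack 4: place 30U, 3U left
rack 5: place 44U, 4U left
rack 6: place 36U, 12U left
rack 6: place 7U, 5U left
rack 7: place 11U, 37U left
rack 7: place 27U, 10U left
rack 8: place 31U, 17U left
rack 9: place 32U, 16U left
Final racks: [41] [31,15] [4,34] [15,30] [44] [36,7] [11,27] [31] [32].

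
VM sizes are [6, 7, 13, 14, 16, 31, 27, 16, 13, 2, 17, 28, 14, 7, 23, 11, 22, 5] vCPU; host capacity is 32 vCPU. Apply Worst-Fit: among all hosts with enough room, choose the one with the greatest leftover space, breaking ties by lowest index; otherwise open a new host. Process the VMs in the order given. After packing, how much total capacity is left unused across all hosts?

6 vCPU → host 1 (remaining 26 vCPU)
7 vCPU → host 1 (remaining 19 vCPU)
13 vCPU → host 1 (remaining 6 vCPU)
14 vCPU → host 2 (remaining 18 vCPU)
16 vCPU → host 2 (remaining 2 vCPU)
31 vCPU → host 3 (remaining 1 vCPU)
27 vCPU → host 4 (remaining 5 vCPU)
16 vCPU → host 5 (remaining 16 vCPU)
13 vCPU → host 5 (remaining 3 vCPU)
2 vCPU → host 1 (remaining 4 vCPU)
17 vCPU → host 6 (remaining 15 vCPU)
28 vCPU → host 7 (remaining 4 vCPU)
14 vCPU → host 6 (remaining 1 vCPU)
7 vCPU → host 8 (remaining 25 vCPU)
23 vCPU → host 8 (remaining 2 vCPU)
11 vCPU → host 9 (remaining 21 vCPU)
22 vCPU → host 10 (remaining 10 vCPU)
5 vCPU → host 9 (remaining 16 vCPU)
10 hosts × 32 vCPU = 320 vCPU; used 272 vCPU; unused 48 vCPU.

48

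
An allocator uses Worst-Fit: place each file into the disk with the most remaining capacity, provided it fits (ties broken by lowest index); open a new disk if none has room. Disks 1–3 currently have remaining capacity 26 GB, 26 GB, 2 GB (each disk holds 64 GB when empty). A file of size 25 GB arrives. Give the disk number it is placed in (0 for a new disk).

1

Disks with room: disk 1 (26 GB), disk 2 (26 GB).
Most room is disk 1 with 26 GB free.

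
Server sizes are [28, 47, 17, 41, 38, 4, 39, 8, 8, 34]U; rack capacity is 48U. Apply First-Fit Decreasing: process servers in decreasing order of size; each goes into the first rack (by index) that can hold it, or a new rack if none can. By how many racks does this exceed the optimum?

First-Fit Decreasing: [47] [41,4] [39,8] [38,8] [34] [28,17] → 6 racks.
Total size 264U; any packing needs at least ⌈264/48⌉ = 6 racks.
So 6 is already optimal.

0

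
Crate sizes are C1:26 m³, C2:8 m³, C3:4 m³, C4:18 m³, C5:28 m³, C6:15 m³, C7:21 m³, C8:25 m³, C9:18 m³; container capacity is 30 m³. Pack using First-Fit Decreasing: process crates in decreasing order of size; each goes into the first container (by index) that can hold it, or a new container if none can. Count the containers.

Sorted descending: 28, 26, 25, 21, 18, 18, 15, 8, 4.
28 m³ → container 1 (remaining 2 m³)
26 m³ → container 2 (remaining 4 m³)
25 m³ → container 3 (remaining 5 m³)
21 m³ → container 4 (remaining 9 m³)
18 m³ → container 5 (remaining 12 m³)
18 m³ → container 6 (remaining 12 m³)
15 m³ → container 7 (remaining 15 m³)
8 m³ → container 4 (remaining 1 m³)
4 m³ → container 2 (remaining 0 m³)

7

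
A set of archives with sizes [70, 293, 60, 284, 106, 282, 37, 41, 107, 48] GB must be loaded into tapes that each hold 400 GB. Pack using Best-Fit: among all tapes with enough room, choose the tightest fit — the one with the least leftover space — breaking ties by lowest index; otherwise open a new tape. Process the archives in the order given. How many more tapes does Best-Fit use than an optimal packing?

0

Best-Fit: [70,293,37] [60,284,41] [106,282] [107,48] → 4 tapes.
Total size 1328 GB; any packing needs at least ⌈1328/400⌉ = 4 tapes.
So 4 is already optimal.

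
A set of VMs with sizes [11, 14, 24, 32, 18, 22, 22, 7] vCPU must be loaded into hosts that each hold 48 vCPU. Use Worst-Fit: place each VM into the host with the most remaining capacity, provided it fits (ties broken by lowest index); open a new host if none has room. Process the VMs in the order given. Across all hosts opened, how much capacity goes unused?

42

host 1: place 11 vCPU, 37 vCPU left
host 1: place 14 vCPU, 23 vCPU left
host 2: place 24 vCPU, 24 vCPU left
host 3: place 32 vCPU, 16 vCPU left
host 2: place 18 vCPU, 6 vCPU left
host 1: place 22 vCPU, 1 vCPU left
host 4: place 22 vCPU, 26 vCPU left
host 4: place 7 vCPU, 19 vCPU left
4 hosts × 48 vCPU = 192 vCPU; used 150 vCPU; unused 42 vCPU.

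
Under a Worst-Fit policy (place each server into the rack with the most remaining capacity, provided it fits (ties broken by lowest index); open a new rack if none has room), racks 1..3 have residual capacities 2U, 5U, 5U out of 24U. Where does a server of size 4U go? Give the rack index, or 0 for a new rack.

2

Racks with room: rack 2 (5U), rack 3 (5U).
Most room is rack 2 with 5U free.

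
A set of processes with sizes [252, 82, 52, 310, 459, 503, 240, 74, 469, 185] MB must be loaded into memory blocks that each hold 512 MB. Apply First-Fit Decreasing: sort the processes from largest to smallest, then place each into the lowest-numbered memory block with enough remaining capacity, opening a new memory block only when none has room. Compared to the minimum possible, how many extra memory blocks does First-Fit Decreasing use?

0

First-Fit Decreasing: [503] [469] [459,52] [310,185] [252,240] [82,74] → 6 memory blocks.
Total size 2626 MB; any packing needs at least ⌈2626/512⌉ = 6 memory blocks.
So 6 is already optimal.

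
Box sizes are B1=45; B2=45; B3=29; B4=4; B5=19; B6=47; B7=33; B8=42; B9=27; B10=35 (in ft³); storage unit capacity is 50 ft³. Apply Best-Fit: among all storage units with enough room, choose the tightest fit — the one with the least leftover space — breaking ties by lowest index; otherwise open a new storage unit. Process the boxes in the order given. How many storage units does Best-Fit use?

8

storage unit 1: place B1 (45 ft³), 5 ft³ left
storage unit 2: place B2 (45 ft³), 5 ft³ left
storage unit 3: place B3 (29 ft³), 21 ft³ left
storage unit 1: place B4 (4 ft³), 1 ft³ left
storage unit 3: place B5 (19 ft³), 2 ft³ left
storage unit 4: place B6 (47 ft³), 3 ft³ left
storage unit 5: place B7 (33 ft³), 17 ft³ left
storage unit 6: place B8 (42 ft³), 8 ft³ left
storage unit 7: place B9 (27 ft³), 23 ft³ left
storage unit 8: place B10 (35 ft³), 15 ft³ left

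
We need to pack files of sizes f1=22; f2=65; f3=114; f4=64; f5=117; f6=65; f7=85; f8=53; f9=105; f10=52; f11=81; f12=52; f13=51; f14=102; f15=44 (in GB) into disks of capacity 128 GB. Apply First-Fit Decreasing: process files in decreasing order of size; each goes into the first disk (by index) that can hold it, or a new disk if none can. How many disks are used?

10 disks

Sorted descending: 117, 114, 105, 102, 85, 81, 65, 65, 64, 53, 52, 52, 51, 44, 22.
disk 1: place 117 GB, 11 GB left
disk 2: place 114 GB, 14 GB left
disk 3: place 105 GB, 23 GB left
disk 4: place 102 GB, 26 GB left
disk 5: place 85 GB, 43 GB left
disk 6: place 81 GB, 47 GB left
disk 7: place 65 GB, 63 GB left
disk 8: place 65 GB, 63 GB left
disk 9: place 64 GB, 64 GB left
disk 7: place 53 GB, 10 GB left
disk 8: place 52 GB, 11 GB left
disk 9: place 52 GB, 12 GB left
disk 10: place 51 GB, 77 GB left
disk 6: place 44 GB, 3 GB left
disk 3: place 22 GB, 1 GB left
Final disks: [117] [114] [105,22] [102] [85] [81,44] [65,53] [65,52] [64,52] [51].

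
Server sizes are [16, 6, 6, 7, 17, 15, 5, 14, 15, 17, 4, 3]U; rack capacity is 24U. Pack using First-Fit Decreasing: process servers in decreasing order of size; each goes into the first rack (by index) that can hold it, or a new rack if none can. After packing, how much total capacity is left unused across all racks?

19

Sorted descending: 17, 17, 16, 15, 15, 14, 7, 6, 6, 5, 4, 3.
Put 17U in rack 1; 7U remain.
Put 17U in rack 2; 7U remain.
Put 16U in rack 3; 8U remain.
Put 15U in rack 4; 9U remain.
Put 15U in rack 5; 9U remain.
Put 14U in rack 6; 10U remain.
Put 7U in rack 1; 0U remain.
Put 6U in rack 2; 1U remain.
Put 6U in rack 3; 2U remain.
Put 5U in rack 4; 4U remain.
Put 4U in rack 4; 0U remain.
Put 3U in rack 5; 6U remain.
6 racks × 24U = 144U; used 125U; unused 19U.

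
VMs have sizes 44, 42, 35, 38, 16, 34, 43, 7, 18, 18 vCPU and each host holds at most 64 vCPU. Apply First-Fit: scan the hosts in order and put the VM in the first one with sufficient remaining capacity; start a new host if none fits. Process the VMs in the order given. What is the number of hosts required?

host 1: place 44 vCPU, 20 vCPU left
host 2: place 42 vCPU, 22 vCPU left
host 3: place 35 vCPU, 29 vCPU left
host 4: place 38 vCPU, 26 vCPU left
host 1: place 16 vCPU, 4 vCPU left
host 5: place 34 vCPU, 30 vCPU left
host 6: place 43 vCPU, 21 vCPU left
host 2: place 7 vCPU, 15 vCPU left
host 3: place 18 vCPU, 11 vCPU left
host 4: place 18 vCPU, 8 vCPU left

6 hosts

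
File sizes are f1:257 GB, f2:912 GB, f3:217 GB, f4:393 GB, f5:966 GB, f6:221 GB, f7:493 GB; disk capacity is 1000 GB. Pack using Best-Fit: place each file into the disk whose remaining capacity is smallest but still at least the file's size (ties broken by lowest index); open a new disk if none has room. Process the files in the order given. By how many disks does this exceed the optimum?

Best-Fit: [257,217,393] [912] [966] [221,493] → 4 disks.
Total size 3459 GB; any packing needs at least ⌈3459/1000⌉ = 4 disks.
So 4 is already optimal.

0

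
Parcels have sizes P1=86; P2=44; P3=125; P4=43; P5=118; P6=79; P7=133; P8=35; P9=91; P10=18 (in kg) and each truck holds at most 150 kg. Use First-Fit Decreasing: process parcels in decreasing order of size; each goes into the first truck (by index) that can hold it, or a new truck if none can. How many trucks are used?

Sorted descending: 133, 125, 118, 91, 86, 79, 44, 43, 35, 18.
133 kg → truck 1 (remaining 17 kg)
125 kg → truck 2 (remaining 25 kg)
118 kg → truck 3 (remaining 32 kg)
91 kg → truck 4 (remaining 59 kg)
86 kg → truck 5 (remaining 64 kg)
79 kg → truck 6 (remaining 71 kg)
44 kg → truck 4 (remaining 15 kg)
43 kg → truck 5 (remaining 21 kg)
35 kg → truck 6 (remaining 36 kg)
18 kg → truck 2 (remaining 7 kg)

6 trucks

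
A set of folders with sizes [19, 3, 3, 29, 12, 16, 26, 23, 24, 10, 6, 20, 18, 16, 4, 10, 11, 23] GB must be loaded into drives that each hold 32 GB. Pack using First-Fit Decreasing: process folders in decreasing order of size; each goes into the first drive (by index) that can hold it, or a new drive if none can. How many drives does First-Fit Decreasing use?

10 drives

Sorted descending: 29, 26, 24, 23, 23, 20, 19, 18, 16, 16, 12, 11, 10, 10, 6, 4, 3, 3.
Put 29 GB in drive 1; 3 GB remain.
Put 26 GB in drive 2; 6 GB remain.
Put 24 GB in drive 3; 8 GB remain.
Put 23 GB in drive 4; 9 GB remain.
Put 23 GB in drive 5; 9 GB remain.
Put 20 GB in drive 6; 12 GB remain.
Put 19 GB in drive 7; 13 GB remain.
Put 18 GB in drive 8; 14 GB remain.
Put 16 GB in drive 9; 16 GB remain.
Put 16 GB in drive 9; 0 GB remain.
Put 12 GB in drive 6; 0 GB remain.
Put 11 GB in drive 7; 2 GB remain.
Put 10 GB in drive 8; 4 GB remain.
Put 10 GB in drive 10; 22 GB remain.
Put 6 GB in drive 2; 0 GB remain.
Put 4 GB in drive 3; 4 GB remain.
Put 3 GB in drive 1; 0 GB remain.
Put 3 GB in drive 3; 1 GB remain.
Final drives: [29,3] [26,6] [24,4,3] [23] [23] [20,12] [19,11] [18,10] [16,16] [10].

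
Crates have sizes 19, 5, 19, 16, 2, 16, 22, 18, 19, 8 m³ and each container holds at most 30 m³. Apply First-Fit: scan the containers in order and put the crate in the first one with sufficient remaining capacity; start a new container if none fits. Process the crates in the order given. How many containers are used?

7

container 1: place 19 m³, 11 m³ left
container 1: place 5 m³, 6 m³ left
container 2: place 19 m³, 11 m³ left
container 3: place 16 m³, 14 m³ left
container 1: place 2 m³, 4 m³ left
container 4: place 16 m³, 14 m³ left
container 5: place 22 m³, 8 m³ left
container 6: place 18 m³, 12 m³ left
container 7: place 19 m³, 11 m³ left
container 2: place 8 m³, 3 m³ left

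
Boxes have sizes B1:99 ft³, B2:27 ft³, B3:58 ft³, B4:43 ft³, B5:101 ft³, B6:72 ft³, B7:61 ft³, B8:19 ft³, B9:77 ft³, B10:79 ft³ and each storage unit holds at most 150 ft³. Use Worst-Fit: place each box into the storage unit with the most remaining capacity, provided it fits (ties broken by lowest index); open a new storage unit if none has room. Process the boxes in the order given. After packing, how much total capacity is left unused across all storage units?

264

Put B1 (99 ft³) in storage unit 1; 51 ft³ remain.
Put B2 (27 ft³) in storage unit 1; 24 ft³ remain.
Put B3 (58 ft³) in storage unit 2; 92 ft³ remain.
Put B4 (43 ft³) in storage unit 2; 49 ft³ remain.
Put B5 (101 ft³) in storage unit 3; 49 ft³ remain.
Put B6 (72 ft³) in storage unit 4; 78 ft³ remain.
Put B7 (61 ft³) in storage unit 4; 17 ft³ remain.
Put B8 (19 ft³) in storage unit 2; 30 ft³ remain.
Put B9 (77 ft³) in storage unit 5; 73 ft³ remain.
Put B10 (79 ft³) in storage unit 6; 71 ft³ remain.
6 storage units × 150 ft³ = 900 ft³; used 636 ft³; unused 264 ft³.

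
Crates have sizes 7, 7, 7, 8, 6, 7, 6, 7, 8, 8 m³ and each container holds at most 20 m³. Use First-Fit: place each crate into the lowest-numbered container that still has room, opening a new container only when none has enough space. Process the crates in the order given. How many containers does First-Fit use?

4

7 m³ → container 1 (remaining 13 m³)
7 m³ → container 1 (remaining 6 m³)
7 m³ → container 2 (remaining 13 m³)
8 m³ → container 2 (remaining 5 m³)
6 m³ → container 1 (remaining 0 m³)
7 m³ → container 3 (remaining 13 m³)
6 m³ → container 3 (remaining 7 m³)
7 m³ → container 3 (remaining 0 m³)
8 m³ → container 4 (remaining 12 m³)
8 m³ → container 4 (remaining 4 m³)
Final containers: [7,7,6] [7,8] [7,6,7] [8,8].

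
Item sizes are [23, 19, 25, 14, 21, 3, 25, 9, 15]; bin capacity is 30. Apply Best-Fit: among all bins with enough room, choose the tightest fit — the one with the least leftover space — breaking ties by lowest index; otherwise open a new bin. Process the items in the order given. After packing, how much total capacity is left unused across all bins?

23 → bin 1 (remaining 7)
19 → bin 2 (remaining 11)
25 → bin 3 (remaining 5)
14 → bin 4 (remaining 16)
21 → bin 5 (remaining 9)
3 → bin 3 (remaining 2)
25 → bin 6 (remaining 5)
9 → bin 5 (remaining 0)
15 → bin 4 (remaining 1)
6 bins × 30 = 180; used 154; unused 26.

26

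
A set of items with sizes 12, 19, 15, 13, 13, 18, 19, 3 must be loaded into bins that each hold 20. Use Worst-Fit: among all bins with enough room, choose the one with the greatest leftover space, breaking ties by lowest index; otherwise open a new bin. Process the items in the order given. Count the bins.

7

12 → bin 1 (remaining 8)
19 → bin 2 (remaining 1)
15 → bin 3 (remaining 5)
13 → bin 4 (remaining 7)
13 → bin 5 (remaining 7)
18 → bin 6 (remaining 2)
19 → bin 7 (remaining 1)
3 → bin 1 (remaining 5)
Final bins: [12,3] [19] [15] [13] [13] [18] [19].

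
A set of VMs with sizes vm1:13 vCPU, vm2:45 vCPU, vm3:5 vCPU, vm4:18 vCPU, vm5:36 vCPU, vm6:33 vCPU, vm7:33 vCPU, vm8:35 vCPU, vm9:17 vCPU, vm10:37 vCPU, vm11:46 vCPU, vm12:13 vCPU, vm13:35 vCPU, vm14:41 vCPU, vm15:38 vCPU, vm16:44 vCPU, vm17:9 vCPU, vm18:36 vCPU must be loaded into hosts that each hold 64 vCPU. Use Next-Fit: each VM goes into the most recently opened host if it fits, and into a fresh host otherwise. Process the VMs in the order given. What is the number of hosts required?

vm1 (13 vCPU) → host 1 (remaining 51 vCPU)
vm2 (45 vCPU) → host 1 (remaining 6 vCPU)
vm3 (5 vCPU) → host 1 (remaining 1 vCPU)
vm4 (18 vCPU) → host 2 (remaining 46 vCPU)
vm5 (36 vCPU) → host 2 (remaining 10 vCPU)
vm6 (33 vCPU) → host 3 (remaining 31 vCPU)
vm7 (33 vCPU) → host 4 (remaining 31 vCPU)
vm8 (35 vCPU) → host 5 (remaining 29 vCPU)
vm9 (17 vCPU) → host 5 (remaining 12 vCPU)
vm10 (37 vCPU) → host 6 (remaining 27 vCPU)
vm11 (46 vCPU) → host 7 (remaining 18 vCPU)
vm12 (13 vCPU) → host 7 (remaining 5 vCPU)
vm13 (35 vCPU) → host 8 (remaining 29 vCPU)
vm14 (41 vCPU) → host 9 (remaining 23 vCPU)
vm15 (38 vCPU) → host 10 (remaining 26 vCPU)
vm16 (44 vCPU) → host 11 (remaining 20 vCPU)
vm17 (9 vCPU) → host 11 (remaining 11 vCPU)
vm18 (36 vCPU) → host 12 (remaining 28 vCPU)

12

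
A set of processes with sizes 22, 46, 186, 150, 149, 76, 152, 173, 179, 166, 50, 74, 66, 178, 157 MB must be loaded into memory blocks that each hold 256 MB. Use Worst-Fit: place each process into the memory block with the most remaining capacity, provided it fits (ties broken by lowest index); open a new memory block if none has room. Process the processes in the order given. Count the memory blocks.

Put 22 MB in memory block 1; 234 MB remain.
Put 46 MB in memory block 1; 188 MB remain.
Put 186 MB in memory block 1; 2 MB remain.
Put 150 MB in memory block 2; 106 MB remain.
Put 149 MB in memory block 3; 107 MB remain.
Put 76 MB in memory block 3; 31 MB remain.
Put 152 MB in memory block 4; 104 MB remain.
Put 173 MB in memory block 5; 83 MB remain.
Put 179 MB in memory block 6; 77 MB remain.
Put 166 MB in memory block 7; 90 MB remain.
Put 50 MB in memory block 2; 56 MB remain.
Put 74 MB in memory block 4; 30 MB remain.
Put 66 MB in memory block 7; 24 MB remain.
Put 178 MB in memory block 8; 78 MB remain.
Put 157 MB in memory block 9; 99 MB remain.
Final memory blocks: [22,46,186] [150,50] [149,76] [152,74] [173] [179] [166,66] [178] [157].

9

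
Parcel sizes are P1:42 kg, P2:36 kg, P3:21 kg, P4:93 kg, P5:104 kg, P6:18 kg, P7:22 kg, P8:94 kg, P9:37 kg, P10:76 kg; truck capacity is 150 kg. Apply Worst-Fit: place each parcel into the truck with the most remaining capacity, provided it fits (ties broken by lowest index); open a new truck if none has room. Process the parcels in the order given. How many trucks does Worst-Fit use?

5 trucks

P1 (42 kg) → truck 1 (remaining 108 kg)
P2 (36 kg) → truck 1 (remaining 72 kg)
P3 (21 kg) → truck 1 (remaining 51 kg)
P4 (93 kg) → truck 2 (remaining 57 kg)
P5 (104 kg) → truck 3 (remaining 46 kg)
P6 (18 kg) → truck 2 (remaining 39 kg)
P7 (22 kg) → truck 1 (remaining 29 kg)
P8 (94 kg) → truck 4 (remaining 56 kg)
P9 (37 kg) → truck 4 (remaining 19 kg)
P10 (76 kg) → truck 5 (remaining 74 kg)
Final trucks: [42,36,21,22] [93,18] [104] [94,37] [76].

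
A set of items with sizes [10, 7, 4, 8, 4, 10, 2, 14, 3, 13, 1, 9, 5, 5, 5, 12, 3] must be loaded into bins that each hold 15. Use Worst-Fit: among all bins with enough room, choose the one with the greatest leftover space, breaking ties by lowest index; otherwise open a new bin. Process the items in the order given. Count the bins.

9

bin 1: place 10, 5 left
bin 2: place 7, 8 left
bin 2: place 4, 4 left
bin 3: place 8, 7 left
bin 3: place 4, 3 left
bin 4: place 10, 5 left
bin 1: place 2, 3 left
bin 5: place 14, 1 left
bin 4: place 3, 2 left
bin 6: place 13, 2 left
bin 2: place 1, 3 left
bin 7: place 9, 6 left
bin 7: place 5, 1 left
bin 8: place 5, 10 left
bin 8: place 5, 5 left
bin 9: place 12, 3 left
bin 8: place 3, 2 left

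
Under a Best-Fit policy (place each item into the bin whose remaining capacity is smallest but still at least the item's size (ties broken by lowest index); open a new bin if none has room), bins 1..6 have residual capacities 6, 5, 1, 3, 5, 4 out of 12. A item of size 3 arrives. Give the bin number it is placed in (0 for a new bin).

Bins with room: bin 1 (6), bin 2 (5), bin 4 (3), bin 5 (5), bin 6 (4).
Tightest fit is bin 4 with 3 free.

4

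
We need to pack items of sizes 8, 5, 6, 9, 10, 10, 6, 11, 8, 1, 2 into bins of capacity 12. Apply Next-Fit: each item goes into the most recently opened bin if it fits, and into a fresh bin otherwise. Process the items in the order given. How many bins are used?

8

8 → bin 1 (remaining 4)
5 → bin 2 (remaining 7)
6 → bin 2 (remaining 1)
9 → bin 3 (remaining 3)
10 → bin 4 (remaining 2)
10 → bin 5 (remaining 2)
6 → bin 6 (remaining 6)
11 → bin 7 (remaining 1)
8 → bin 8 (remaining 4)
1 → bin 8 (remaining 3)
2 → bin 8 (remaining 1)
Final bins: [8] [5,6] [9] [10] [10] [6] [11] [8,1,2].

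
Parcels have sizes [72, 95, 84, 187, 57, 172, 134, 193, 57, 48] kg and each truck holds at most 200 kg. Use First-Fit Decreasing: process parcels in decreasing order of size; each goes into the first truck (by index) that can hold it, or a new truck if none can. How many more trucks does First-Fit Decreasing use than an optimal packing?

First-Fit Decreasing: [193] [187] [172] [134,57] [95,84] [72,57,48] → 6 trucks.
Total size 1099 kg; any packing needs at least ⌈1099/200⌉ = 6 trucks.
So 6 is already optimal.

0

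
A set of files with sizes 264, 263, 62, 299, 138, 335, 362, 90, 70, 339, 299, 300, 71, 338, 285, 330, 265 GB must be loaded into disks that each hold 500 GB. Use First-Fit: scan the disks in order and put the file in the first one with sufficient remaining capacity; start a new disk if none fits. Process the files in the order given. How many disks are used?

Put 264 GB in disk 1; 236 GB remain.
Put 263 GB in disk 2; 237 GB remain.
Put 62 GB in disk 1; 174 GB remain.
Put 299 GB in disk 3; 201 GB remain.
Put 138 GB in disk 1; 36 GB remain.
Put 335 GB in disk 4; 165 GB remain.
Put 362 GB in disk 5; 138 GB remain.
Put 90 GB in disk 2; 147 GB remain.
Put 70 GB in disk 2; 77 GB remain.
Put 339 GB in disk 6; 161 GB remain.
Put 299 GB in disk 7; 201 GB remain.
Put 300 GB in disk 8; 200 GB remain.
Put 71 GB in disk 2; 6 GB remain.
Put 338 GB in disk 9; 162 GB remain.
Put 285 GB in disk 10; 215 GB remain.
Put 330 GB in disk 11; 170 GB remain.
Put 265 GB in disk 12; 235 GB remain.

12 disks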